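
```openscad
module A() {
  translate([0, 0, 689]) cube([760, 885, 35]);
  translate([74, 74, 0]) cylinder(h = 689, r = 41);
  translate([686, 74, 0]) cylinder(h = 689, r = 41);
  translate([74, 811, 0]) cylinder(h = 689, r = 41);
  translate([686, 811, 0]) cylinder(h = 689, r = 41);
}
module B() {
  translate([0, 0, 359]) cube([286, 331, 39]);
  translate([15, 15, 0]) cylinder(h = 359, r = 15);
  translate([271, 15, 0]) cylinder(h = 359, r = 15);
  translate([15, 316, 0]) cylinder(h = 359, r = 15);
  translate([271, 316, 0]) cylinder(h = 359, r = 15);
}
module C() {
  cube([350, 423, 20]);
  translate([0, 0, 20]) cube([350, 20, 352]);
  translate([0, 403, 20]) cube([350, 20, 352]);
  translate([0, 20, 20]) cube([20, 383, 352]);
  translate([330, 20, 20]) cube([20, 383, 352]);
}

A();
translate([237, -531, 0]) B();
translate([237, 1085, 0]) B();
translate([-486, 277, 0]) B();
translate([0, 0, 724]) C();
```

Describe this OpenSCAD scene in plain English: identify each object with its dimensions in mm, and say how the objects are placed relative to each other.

A is a table with a 760×885 mm rectangular top, 35 mm thick, top surface at z = 724 mm, supported by four round legs of 82 mm diameter, each leg's bounding box inset 33 mm from the nearest pair of top edges, running from the floor.

B is a simple wooden stool: a rectangular seat 286 mm (x) by 331 mm (y), 39 mm thick, top face at z = 398 mm, on four round legs, each 30 mm in diameter. The legs rest on z = 0, each leg's axis is inset half a diameter from the nearest pair of seat edges (so the leg's bounding box is flush with the corner).

C is an open-topped rectangular box: outside dimensions 350×423×372 mm, with a uniform wall and base thickness of 20 mm. The base is a full 350×423 slab on the floor; four walls sit on top of the base. The front and back walls (the −y and +y sides) span the full width; the two side walls fit between them.

Three stools sit around the table at the −y, +y, −x sides. The open box is on top of the table.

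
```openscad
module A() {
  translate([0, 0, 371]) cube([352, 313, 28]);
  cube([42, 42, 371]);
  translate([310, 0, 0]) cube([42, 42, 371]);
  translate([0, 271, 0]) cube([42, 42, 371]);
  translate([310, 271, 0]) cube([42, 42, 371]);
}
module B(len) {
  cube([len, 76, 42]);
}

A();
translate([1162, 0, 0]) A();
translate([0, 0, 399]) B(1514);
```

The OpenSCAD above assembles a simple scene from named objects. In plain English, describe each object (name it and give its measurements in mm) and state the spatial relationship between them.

A is a simple wooden stool: a rectangular seat 352 mm (x) by 313 mm (y), 28 mm thick, top face at z = 399 mm, on four square legs, each 42×42 mm in cross-section. The legs rest on z = 0, each flush with a corner of the seat.

B is a rectangular beam 1514 mm long (x), 76 mm deep (y), 42 mm thick (z).

The beam spans the tops of two stools placed 810 mm apart, resting at z = 399 mm.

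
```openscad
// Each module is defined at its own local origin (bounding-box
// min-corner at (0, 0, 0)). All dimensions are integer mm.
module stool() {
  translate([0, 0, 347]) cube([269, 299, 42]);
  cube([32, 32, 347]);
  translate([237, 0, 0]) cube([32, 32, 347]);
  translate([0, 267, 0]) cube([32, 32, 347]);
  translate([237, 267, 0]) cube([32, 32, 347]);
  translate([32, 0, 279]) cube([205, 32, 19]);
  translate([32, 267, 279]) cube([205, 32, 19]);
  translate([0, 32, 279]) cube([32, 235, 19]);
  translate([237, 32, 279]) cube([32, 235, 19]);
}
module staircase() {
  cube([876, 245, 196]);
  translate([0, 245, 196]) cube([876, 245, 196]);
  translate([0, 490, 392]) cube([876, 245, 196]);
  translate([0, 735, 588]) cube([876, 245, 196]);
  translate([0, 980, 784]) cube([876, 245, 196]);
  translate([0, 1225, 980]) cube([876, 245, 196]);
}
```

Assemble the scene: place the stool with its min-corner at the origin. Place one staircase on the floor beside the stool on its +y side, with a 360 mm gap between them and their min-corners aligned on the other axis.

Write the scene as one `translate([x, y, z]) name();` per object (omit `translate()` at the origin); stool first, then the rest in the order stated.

stool();
translate([0, 659, 0]) staircase();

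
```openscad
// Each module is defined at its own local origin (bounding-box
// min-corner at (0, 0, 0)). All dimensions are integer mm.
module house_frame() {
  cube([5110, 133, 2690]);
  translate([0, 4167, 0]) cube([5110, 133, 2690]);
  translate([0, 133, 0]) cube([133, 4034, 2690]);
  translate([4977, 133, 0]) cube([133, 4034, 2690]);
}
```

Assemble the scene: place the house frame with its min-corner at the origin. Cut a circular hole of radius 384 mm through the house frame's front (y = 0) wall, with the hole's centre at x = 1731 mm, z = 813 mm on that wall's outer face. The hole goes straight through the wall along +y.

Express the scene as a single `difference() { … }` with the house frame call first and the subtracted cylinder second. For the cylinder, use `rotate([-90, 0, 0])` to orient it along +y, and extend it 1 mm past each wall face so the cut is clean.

difference() {
  house_frame();
  translate([1731, -1, 813]) rotate([-90, 0, 0]) cylinder(h = 135, r = 384);
}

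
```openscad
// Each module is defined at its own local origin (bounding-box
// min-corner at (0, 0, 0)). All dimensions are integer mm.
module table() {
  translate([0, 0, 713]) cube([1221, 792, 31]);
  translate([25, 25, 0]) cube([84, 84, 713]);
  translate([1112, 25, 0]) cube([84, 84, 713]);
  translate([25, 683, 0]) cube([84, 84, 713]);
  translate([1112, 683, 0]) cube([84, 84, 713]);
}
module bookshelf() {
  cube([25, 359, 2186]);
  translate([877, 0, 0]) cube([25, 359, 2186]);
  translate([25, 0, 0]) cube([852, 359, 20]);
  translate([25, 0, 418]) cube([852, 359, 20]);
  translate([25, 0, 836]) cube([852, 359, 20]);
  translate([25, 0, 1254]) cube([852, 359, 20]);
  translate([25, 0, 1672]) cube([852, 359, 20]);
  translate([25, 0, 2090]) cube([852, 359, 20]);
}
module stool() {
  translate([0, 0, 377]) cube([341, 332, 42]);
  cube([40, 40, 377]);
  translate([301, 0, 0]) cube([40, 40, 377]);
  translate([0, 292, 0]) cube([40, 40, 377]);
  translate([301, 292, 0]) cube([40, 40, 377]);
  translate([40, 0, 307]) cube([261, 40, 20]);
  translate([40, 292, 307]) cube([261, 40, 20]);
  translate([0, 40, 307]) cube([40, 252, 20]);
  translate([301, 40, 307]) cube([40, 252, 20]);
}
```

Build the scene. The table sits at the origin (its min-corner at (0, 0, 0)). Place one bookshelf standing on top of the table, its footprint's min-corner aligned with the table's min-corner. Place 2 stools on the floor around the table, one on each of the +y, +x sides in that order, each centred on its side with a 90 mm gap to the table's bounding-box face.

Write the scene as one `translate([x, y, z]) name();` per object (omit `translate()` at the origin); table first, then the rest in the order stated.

table();
translate([0, 0, 744]) bookshelf();
translate([440, 882, 0]) stool();
translate([1311, 230, 0]) stool();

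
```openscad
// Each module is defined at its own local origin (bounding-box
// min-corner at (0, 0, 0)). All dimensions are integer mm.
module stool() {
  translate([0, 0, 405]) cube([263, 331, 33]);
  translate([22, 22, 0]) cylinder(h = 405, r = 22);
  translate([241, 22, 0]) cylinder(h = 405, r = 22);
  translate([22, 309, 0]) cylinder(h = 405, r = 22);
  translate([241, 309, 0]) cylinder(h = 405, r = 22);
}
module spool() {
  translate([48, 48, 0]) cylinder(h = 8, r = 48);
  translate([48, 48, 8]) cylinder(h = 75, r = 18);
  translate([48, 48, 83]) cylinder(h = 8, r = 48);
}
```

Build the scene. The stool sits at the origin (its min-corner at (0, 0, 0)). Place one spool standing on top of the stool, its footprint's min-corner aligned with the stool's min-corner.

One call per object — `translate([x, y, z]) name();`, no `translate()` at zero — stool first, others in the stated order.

stool();
translate([0, 0, 438]) spool();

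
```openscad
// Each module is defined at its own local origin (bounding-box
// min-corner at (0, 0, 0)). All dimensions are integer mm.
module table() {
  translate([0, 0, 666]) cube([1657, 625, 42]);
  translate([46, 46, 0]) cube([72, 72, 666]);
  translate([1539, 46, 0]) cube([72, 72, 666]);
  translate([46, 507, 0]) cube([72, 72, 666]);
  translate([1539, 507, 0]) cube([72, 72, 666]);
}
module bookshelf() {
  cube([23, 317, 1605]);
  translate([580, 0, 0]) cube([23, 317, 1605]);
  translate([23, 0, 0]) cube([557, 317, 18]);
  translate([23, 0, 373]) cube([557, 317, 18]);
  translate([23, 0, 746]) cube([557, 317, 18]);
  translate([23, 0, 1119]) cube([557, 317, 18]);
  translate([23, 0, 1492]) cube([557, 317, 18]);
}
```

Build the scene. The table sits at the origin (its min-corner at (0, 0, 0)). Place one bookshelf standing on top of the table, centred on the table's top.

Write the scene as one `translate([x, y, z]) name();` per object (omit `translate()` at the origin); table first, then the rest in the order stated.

table();
translate([527, 154, 708]) bookshelf();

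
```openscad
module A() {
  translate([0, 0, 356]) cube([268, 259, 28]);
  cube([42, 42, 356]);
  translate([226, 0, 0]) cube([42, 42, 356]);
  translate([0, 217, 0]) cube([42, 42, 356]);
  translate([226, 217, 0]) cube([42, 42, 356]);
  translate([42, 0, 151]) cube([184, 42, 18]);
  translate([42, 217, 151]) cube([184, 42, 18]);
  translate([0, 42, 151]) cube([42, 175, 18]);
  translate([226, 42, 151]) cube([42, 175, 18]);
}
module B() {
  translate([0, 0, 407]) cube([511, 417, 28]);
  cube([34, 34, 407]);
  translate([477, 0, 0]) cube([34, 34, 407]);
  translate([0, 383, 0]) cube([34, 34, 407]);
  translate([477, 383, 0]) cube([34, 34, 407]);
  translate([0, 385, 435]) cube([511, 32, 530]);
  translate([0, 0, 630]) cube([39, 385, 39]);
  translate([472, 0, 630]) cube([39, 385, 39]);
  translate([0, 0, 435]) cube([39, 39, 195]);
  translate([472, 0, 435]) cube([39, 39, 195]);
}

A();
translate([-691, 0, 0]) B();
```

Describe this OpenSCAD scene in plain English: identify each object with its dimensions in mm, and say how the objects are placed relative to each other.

A is a four-legged stool. The seat is a 268×259×28 mm slab whose top surface is at z = 384 mm; four square legs, each 42×42 mm in cross-section, run from the floor (z = 0) to the underside of the seat, each flush with a corner of the seat. Four stretchers, 42 mm wide and 18 mm tall, connect adjacent legs with their undersides at z = 151 mm, each running between the inner faces of the legs it joins and aligned with the legs' outer faces on the other axis.

B is a chair: 511×417 mm seat, 28 mm thick, top at z = 435 mm, on four 34 mm square corner legs flush with the seat edges. A 32 mm thick backrest slab spans the full seat width, extending 530 mm above the seat top, its back face flush with the seat's +y edge. Two armrests of 39×39 mm section run along each side from the seat's front edge to the front of the backrest, top faces 234 mm above the seat top and outer faces flush with the seat's x-edges; a 39×39 mm post under the front of each armrest stands on the seat at the front corner.

The chair is on the floor beside the stool on its −x side.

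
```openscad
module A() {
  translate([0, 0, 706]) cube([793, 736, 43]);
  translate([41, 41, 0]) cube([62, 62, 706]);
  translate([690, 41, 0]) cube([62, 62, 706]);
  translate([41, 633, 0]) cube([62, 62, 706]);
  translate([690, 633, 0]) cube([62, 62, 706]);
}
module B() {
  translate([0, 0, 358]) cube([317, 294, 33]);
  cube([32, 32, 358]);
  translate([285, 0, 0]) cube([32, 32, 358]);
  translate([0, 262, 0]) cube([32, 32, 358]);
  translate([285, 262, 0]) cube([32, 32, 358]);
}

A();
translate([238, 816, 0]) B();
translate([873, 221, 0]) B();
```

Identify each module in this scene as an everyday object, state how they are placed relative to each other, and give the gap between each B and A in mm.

Each stool's nearest face is 80 mm from the table's bounding box.

A is a table. B is a stool. Two stools sit around the table at the +y, +x sides. The gap between each stool and the table is 80 mm.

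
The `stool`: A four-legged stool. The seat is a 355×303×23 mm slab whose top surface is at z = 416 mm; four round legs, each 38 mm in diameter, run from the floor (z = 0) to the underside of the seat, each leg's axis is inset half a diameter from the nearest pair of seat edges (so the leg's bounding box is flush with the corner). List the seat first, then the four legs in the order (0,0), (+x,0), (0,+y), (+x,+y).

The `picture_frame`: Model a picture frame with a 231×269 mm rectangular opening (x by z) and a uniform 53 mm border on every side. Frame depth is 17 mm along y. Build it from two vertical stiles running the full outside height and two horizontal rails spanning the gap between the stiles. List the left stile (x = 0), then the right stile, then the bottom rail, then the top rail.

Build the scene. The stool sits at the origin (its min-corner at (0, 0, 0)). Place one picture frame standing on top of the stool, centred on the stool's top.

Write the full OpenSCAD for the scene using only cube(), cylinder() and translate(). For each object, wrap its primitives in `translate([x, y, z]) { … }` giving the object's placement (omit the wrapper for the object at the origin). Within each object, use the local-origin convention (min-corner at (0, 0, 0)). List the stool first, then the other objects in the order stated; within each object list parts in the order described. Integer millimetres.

translate([0, 0, 393]) cube([355, 303, 23]);
translate([19, 19, 0]) cylinder(h = 393, r = 19);
translate([336, 19, 0]) cylinder(h = 393, r = 19);
translate([19, 284, 0]) cylinder(h = 393, r = 19);
translate([336, 284, 0]) cylinder(h = 393, r = 19);
translate([9, 143, 416]) {
  cube([53, 17, 375]);
  translate([284, 0, 0]) cube([53, 17, 375]);
  translate([53, 0, 0]) cube([231, 17, 53]);
  translate([53, 0, 322]) cube([231, 17, 53]);
}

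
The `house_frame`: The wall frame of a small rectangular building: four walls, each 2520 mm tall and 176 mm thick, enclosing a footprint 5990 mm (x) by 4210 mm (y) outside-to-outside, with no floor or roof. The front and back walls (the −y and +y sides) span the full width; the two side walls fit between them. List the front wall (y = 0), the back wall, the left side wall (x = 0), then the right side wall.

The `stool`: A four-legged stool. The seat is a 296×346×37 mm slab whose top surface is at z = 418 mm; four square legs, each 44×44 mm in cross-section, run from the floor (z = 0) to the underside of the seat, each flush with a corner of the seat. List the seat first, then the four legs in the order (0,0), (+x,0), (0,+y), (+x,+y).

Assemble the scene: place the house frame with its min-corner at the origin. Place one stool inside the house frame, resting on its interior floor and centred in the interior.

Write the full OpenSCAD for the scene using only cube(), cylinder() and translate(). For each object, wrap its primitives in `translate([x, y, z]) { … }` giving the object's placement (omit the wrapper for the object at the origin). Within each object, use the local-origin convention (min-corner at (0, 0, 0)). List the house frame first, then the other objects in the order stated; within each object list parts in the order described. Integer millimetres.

cube([5990, 176, 2520]);
translate([0, 4034, 0]) cube([5990, 176, 2520]);
translate([0, 176, 0]) cube([176, 3858, 2520]);
translate([5814, 176, 0]) cube([176, 3858, 2520]);
translate([2847, 1932, 0]) {
  translate([0, 0, 381]) cube([296, 346, 37]);
  cube([44, 44, 381]);
  translate([252, 0, 0]) cube([44, 44, 381]);
  translate([0, 302, 0]) cube([44, 44, 381]);
  translate([252, 302, 0]) cube([44, 44, 381]);
}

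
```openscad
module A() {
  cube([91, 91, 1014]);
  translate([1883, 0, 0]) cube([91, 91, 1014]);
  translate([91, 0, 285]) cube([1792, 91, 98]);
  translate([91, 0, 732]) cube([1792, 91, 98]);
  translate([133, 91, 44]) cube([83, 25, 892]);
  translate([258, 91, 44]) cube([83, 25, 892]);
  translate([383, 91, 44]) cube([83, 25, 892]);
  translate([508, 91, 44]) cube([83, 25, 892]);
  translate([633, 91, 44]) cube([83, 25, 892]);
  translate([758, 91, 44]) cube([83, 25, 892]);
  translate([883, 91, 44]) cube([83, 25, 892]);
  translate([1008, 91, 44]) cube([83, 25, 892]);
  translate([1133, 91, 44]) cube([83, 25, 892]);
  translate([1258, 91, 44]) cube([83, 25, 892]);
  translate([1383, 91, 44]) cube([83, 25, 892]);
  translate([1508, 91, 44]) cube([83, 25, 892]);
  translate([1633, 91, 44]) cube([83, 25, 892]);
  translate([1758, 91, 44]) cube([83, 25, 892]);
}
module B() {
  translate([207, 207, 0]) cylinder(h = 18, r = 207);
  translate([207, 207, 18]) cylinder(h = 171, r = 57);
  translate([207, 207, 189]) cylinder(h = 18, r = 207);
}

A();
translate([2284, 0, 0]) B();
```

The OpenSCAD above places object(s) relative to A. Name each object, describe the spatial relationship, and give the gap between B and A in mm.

The spool's nearest face is 310 mm from the fence section's +x face.

A is a fence section. B is a spool. The spool is on the floor beside the fence section on its +x side. The gap between the spool and the fence section is 310 mm.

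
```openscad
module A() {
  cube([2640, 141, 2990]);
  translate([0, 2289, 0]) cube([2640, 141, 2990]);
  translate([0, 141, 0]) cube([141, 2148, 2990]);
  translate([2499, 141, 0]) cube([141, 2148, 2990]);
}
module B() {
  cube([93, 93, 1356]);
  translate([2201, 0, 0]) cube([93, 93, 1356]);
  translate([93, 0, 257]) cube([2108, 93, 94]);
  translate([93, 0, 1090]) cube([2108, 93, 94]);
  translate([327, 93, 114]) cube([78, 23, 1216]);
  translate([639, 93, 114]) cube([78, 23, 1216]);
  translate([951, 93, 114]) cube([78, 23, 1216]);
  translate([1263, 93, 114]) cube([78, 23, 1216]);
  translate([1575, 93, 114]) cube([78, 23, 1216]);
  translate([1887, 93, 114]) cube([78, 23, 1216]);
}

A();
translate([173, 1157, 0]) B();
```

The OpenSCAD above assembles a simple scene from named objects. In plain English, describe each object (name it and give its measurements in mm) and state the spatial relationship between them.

A is the wall frame of a small rectangular building: four walls, each 2990 mm tall and 141 mm thick, enclosing a footprint 2640 mm (x) by 2430 mm (y) outside-to-outside, with no floor or roof. The front and back walls (the −y and +y sides) span the full width; the two side walls fit between them.

B is a fence section. Two 93×93 mm posts, 1356 mm tall, stand on the floor with a clear span of 2108 mm between their inner faces. Two horizontal rails of 93×94 mm section span the gap between the posts with their undersides at z = 257 mm and z = 1090 mm, flush with the posts' −y face. 6 pickets, each 78 mm wide, 23 mm thick and 1216 mm tall, are fixed to the +y face of the rails with their bottoms at z = 114 mm, evenly spaced across the span with equal gaps (rounded down to the nearest mm) at the −x end and between each pair — any rounding remainder accumulates at the +x end.

The fence section sits inside the house frame, centred.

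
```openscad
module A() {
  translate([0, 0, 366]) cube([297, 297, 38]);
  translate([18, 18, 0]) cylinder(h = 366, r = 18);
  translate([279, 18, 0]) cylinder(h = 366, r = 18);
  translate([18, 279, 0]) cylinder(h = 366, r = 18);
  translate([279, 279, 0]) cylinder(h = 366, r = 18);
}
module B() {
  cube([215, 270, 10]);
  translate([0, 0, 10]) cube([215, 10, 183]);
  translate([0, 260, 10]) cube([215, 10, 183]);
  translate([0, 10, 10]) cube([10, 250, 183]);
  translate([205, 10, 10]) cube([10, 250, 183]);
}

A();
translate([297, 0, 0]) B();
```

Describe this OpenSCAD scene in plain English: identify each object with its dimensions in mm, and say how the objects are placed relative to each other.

A is a simple wooden stool: a rectangular seat 297 mm (x) by 297 mm (y), 38 mm thick, top face at z = 404 mm, on four round legs, each 36 mm in diameter. The legs rest on z = 0, each leg's axis is inset half a diameter from the nearest pair of seat edges (so the leg's bounding box is flush with the corner).

B is an open storage box with external size 215×270×193 mm and wall thickness 10 mm (the base is also 10 mm thick). The base covers the whole footprint; the four walls stand on the base, with the y-facing walls full-width and the x-facing walls fitting between their inner faces.

The open box is against the stool's +x side, with their −y faces flush.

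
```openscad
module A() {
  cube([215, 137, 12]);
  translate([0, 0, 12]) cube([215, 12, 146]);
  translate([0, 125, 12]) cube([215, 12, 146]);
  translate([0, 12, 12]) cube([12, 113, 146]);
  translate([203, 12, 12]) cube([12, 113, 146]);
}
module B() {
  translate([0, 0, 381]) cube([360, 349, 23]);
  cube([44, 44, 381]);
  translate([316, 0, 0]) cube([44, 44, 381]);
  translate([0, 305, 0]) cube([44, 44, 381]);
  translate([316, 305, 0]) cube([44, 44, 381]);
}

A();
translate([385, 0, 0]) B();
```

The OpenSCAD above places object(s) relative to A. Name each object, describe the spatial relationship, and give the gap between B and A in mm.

The stool's nearest face is 170 mm from the open box's +x face.

A is an open box. B is a stool. The stool is on the floor beside the open box on its +x side. The gap between the stool and the open box is 170 mm.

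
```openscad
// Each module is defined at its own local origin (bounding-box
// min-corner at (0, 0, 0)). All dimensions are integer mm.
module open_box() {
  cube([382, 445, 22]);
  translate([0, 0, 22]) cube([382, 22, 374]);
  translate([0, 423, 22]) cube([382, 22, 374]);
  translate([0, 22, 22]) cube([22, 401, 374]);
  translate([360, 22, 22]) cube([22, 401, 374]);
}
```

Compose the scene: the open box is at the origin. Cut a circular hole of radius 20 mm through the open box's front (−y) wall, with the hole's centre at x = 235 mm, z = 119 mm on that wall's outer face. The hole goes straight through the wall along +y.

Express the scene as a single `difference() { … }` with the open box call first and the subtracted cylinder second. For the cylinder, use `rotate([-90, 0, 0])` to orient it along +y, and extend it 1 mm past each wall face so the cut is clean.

difference() {
  open_box();
  translate([235, -1, 119]) rotate([-90, 0, 0]) cylinder(h = 24, r = 20);
}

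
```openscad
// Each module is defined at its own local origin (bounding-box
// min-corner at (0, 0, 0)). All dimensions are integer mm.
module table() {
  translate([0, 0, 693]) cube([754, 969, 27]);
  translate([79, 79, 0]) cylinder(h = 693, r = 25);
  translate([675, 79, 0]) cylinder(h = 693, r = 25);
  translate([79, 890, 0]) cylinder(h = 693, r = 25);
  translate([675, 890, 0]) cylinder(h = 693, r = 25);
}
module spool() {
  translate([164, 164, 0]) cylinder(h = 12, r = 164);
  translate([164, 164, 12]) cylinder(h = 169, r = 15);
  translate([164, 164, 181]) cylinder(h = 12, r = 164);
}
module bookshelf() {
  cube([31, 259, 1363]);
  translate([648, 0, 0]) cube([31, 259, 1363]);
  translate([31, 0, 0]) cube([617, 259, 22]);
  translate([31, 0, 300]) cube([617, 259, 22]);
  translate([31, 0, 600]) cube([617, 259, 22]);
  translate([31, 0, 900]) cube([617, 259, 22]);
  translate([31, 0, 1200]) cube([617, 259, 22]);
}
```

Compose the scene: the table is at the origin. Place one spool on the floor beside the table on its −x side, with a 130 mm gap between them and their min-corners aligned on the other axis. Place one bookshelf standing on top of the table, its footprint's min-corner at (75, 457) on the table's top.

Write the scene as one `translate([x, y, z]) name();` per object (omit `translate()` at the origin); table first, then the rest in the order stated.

table();
translate([-458, 0, 0]) spool();
translate([75, 457, 720]) bookshelf();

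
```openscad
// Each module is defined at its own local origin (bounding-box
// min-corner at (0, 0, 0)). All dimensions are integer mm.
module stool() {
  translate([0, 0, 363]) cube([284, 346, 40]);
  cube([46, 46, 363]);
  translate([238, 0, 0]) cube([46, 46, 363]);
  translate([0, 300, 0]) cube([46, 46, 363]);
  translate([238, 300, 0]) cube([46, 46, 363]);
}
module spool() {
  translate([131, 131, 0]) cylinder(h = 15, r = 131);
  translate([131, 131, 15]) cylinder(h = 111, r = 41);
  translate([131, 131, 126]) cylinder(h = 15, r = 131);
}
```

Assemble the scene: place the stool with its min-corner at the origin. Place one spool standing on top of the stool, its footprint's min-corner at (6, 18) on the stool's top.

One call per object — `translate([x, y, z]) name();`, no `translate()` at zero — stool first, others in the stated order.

stool();
translate([6, 18, 403]) spool();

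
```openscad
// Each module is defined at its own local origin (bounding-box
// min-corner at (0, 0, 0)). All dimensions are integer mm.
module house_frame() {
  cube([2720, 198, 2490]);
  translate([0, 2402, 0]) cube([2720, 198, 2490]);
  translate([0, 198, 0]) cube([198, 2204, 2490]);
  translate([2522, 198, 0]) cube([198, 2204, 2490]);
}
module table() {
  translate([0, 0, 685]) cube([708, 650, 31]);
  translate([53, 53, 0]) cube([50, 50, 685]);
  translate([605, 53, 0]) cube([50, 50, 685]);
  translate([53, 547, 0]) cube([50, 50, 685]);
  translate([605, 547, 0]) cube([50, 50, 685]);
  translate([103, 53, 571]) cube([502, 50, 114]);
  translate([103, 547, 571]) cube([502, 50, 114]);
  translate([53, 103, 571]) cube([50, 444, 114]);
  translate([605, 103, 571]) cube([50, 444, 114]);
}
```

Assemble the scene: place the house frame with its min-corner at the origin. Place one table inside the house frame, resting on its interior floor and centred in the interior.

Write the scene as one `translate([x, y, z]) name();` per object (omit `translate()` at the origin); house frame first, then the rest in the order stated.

house_frame();
translate([1006, 975, 0]) table();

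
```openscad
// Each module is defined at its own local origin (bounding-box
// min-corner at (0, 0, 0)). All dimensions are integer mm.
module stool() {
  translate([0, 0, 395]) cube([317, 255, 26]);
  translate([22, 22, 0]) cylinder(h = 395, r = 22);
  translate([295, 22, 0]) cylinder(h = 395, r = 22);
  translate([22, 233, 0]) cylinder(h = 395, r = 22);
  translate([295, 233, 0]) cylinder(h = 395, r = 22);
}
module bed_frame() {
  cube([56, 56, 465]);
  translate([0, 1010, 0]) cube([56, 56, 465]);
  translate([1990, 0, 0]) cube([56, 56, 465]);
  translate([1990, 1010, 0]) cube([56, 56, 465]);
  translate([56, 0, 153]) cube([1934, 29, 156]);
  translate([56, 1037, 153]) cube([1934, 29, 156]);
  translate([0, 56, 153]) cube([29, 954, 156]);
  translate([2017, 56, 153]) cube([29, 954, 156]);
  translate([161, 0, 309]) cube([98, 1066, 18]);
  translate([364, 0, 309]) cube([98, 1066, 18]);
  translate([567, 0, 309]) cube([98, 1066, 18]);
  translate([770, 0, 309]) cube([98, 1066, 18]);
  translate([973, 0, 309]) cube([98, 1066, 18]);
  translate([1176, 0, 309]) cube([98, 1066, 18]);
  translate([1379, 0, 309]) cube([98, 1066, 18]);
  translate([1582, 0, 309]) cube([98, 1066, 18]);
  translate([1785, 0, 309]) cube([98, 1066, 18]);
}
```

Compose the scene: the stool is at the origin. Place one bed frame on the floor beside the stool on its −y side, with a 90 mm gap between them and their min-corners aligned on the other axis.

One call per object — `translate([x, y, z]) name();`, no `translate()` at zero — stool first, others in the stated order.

stool();
translate([0, -1156, 0]) bed_frame();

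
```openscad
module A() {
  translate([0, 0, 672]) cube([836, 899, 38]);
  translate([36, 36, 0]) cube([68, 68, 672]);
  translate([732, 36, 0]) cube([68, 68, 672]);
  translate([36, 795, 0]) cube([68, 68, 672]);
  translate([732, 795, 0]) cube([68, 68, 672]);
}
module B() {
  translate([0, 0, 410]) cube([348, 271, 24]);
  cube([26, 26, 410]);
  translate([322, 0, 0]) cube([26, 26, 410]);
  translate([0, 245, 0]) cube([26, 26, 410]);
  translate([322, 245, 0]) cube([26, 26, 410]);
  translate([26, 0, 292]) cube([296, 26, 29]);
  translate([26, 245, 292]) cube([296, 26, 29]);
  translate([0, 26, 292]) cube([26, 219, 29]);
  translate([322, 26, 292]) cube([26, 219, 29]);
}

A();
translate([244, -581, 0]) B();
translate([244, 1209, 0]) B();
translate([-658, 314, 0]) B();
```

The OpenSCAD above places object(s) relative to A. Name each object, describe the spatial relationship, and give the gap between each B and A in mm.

A is a table. B is a stool. Three stools sit around the table at the −y, +y, −x sides. The gap between each stool and the table is 310 mm.

Each stool's nearest face is 310 mm from the table's bounding box.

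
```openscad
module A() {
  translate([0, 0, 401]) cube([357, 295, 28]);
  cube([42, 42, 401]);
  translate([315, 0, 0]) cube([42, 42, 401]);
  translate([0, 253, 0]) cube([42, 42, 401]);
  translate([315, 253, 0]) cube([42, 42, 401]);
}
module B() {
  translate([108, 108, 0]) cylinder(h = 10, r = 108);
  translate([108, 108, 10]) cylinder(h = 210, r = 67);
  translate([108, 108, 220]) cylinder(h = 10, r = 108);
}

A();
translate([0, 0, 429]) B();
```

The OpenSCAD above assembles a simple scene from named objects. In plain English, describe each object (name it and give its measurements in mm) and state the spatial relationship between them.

A is a simple wooden stool: a rectangular seat 357 mm (x) by 295 mm (y), 28 mm thick, top face at z = 429 mm, on four square legs, each 42×42 mm in cross-section. The legs rest on z = 0, each flush with a corner of the seat.

B is a spool: two coaxial disc flanges of radius 108 mm and thickness 10 mm, joined by a core cylinder of radius 67 mm and height 210 mm. The lower flange rests on z = 0 and the three cylinders share a vertical axis.

The spool is on top of the stool.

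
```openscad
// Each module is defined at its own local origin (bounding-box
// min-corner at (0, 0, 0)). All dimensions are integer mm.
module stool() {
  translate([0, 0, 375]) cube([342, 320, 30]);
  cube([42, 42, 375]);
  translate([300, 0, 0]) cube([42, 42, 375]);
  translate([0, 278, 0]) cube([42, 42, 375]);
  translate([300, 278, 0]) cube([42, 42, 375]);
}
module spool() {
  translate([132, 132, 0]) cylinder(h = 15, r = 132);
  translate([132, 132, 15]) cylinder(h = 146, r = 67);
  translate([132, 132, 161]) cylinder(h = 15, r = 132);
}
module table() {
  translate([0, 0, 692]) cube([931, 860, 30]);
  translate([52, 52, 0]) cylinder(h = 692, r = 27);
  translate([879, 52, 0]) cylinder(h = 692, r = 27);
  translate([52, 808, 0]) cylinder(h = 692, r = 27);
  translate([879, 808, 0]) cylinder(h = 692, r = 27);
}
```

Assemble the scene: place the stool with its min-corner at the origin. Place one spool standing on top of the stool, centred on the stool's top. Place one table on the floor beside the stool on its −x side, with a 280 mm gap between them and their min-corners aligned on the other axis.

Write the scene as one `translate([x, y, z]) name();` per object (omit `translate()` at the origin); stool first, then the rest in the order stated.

stool();
translate([39, 28, 405]) spool();
translate([-1211, 0, 0]) table();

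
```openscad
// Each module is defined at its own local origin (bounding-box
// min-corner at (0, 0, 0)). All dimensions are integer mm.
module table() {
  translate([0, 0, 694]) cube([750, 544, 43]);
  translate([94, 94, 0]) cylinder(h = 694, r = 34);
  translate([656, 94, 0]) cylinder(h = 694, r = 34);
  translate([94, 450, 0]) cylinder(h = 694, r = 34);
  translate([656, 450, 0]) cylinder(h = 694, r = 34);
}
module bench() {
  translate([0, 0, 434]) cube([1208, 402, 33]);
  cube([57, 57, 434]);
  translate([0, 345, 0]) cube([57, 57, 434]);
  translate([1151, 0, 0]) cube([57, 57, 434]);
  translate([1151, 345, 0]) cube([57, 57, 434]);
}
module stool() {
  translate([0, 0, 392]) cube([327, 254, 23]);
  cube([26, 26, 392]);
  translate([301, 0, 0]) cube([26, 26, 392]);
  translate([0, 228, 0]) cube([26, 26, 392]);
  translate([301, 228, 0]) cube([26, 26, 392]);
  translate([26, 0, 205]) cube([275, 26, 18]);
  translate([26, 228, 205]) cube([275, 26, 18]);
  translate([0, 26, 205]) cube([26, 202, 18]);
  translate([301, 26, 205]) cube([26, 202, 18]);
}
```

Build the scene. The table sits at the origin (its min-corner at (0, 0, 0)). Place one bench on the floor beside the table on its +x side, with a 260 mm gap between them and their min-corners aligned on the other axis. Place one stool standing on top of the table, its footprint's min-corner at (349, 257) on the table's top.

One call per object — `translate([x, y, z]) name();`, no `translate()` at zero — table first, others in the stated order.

table();
translate([1010, 0, 0]) bench();
translate([349, 257, 737]) stool();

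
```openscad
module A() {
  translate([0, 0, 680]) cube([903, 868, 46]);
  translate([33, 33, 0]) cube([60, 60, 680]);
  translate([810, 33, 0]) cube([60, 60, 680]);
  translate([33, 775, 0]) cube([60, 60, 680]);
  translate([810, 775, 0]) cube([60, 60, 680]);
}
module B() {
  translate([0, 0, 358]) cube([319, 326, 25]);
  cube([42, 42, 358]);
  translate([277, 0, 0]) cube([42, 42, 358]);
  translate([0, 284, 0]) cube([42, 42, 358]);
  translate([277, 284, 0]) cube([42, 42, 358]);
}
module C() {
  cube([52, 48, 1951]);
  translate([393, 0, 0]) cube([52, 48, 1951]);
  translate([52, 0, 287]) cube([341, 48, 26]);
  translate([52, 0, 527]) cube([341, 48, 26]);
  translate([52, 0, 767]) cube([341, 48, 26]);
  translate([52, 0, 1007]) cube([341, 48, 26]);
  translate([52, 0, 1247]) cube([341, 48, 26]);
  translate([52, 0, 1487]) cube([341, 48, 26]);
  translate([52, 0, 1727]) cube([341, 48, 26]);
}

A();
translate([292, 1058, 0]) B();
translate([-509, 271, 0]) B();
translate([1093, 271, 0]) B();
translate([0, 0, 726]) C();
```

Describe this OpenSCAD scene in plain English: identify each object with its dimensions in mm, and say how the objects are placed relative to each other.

A is a table with a 903×868 mm rectangular top, 46 mm thick, top surface at z = 726 mm, supported by four 60×60 mm square legs, each inset 33 mm from the nearest pair of top edges, running from the floor.

B is a four-legged stool. The seat is a 319×326×25 mm slab whose top surface is at z = 383 mm; four square legs, each 42×42 mm in cross-section, run from the floor (z = 0) to the underside of the seat, each flush with a corner of the seat.

C is a straight ladder. Two 52×48 mm vertical rails, 1951 mm tall, stand 445 mm apart (outside-to-outside) with their front faces coplanar on the −y side. 7 rungs, each 48 mm deep and 26 mm tall, span between the inner faces of the rails, front faces flush with the rails. The lowest rung's underside is at z = 287 mm and rungs are spaced 240 mm apart (underside to underside).

Three stools sit around the table at the +y, −x, +x sides. The ladder is on top of the table.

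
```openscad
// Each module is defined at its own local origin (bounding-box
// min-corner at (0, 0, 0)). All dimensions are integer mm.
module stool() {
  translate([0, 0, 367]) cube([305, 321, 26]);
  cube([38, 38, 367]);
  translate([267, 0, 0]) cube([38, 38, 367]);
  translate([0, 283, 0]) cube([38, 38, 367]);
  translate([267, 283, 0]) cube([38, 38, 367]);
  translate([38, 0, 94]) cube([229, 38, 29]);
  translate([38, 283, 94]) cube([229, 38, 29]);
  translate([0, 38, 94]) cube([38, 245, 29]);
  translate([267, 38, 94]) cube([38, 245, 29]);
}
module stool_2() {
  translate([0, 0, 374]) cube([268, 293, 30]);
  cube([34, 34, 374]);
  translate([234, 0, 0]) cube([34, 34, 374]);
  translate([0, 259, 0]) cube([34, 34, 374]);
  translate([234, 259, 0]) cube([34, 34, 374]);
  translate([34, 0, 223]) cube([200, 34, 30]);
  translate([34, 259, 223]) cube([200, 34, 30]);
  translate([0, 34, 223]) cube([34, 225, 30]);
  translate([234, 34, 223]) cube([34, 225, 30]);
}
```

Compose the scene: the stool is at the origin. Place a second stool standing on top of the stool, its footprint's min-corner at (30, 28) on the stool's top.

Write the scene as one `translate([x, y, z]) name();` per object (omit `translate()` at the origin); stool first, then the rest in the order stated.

stool();
translate([30, 28, 393]) stool_2();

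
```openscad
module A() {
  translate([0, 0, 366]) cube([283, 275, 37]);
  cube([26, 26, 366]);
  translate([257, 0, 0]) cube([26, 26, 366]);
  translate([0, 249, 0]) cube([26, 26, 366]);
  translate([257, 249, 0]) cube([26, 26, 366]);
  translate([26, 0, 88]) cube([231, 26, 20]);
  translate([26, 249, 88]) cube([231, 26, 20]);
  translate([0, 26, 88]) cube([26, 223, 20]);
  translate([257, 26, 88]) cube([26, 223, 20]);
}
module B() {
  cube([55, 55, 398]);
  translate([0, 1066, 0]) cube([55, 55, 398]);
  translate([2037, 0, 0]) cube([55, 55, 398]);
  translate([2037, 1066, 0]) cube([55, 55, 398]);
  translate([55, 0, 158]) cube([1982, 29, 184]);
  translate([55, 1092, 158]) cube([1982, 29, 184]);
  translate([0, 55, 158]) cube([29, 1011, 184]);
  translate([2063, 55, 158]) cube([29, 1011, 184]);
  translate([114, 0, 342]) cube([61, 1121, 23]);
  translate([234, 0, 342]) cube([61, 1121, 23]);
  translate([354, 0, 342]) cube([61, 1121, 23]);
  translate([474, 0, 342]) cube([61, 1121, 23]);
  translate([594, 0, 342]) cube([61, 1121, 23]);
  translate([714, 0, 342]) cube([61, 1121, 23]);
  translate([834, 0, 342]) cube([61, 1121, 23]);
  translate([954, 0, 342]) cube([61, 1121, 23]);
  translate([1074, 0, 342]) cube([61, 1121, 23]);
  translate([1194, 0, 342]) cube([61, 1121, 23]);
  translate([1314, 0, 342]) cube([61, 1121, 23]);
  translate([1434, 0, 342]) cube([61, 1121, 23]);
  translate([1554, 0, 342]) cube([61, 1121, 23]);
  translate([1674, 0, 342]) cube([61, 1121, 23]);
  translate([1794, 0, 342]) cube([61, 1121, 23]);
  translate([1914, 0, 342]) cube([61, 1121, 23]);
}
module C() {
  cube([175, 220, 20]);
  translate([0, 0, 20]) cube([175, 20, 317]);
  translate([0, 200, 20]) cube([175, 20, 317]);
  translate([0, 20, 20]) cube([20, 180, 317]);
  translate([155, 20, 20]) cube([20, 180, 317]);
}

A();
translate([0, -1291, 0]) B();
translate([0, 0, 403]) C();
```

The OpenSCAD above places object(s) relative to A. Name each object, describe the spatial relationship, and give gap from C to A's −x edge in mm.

The open box's min-x is at 0; the stool's min-x is 0; gap = 0 mm.

A is a stool. B is a bed frame. C is an open box. The bed frame is on the floor beside the stool on its −y side. The open box is on top of the stool. The gap from the open box to the stool's −x edge is 0 mm.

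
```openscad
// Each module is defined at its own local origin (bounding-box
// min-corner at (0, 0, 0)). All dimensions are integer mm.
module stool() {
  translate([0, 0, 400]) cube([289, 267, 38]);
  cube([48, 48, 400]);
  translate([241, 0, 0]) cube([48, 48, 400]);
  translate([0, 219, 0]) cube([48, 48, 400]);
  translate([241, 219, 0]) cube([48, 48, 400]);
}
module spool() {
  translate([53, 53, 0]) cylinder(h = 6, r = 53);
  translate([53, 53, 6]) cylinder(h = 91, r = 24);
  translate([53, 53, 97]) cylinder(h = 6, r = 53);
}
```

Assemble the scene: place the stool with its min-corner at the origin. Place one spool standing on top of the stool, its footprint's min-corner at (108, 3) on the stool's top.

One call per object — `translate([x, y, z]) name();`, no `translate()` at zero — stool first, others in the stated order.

stool();
translate([108, 3, 438]) spool();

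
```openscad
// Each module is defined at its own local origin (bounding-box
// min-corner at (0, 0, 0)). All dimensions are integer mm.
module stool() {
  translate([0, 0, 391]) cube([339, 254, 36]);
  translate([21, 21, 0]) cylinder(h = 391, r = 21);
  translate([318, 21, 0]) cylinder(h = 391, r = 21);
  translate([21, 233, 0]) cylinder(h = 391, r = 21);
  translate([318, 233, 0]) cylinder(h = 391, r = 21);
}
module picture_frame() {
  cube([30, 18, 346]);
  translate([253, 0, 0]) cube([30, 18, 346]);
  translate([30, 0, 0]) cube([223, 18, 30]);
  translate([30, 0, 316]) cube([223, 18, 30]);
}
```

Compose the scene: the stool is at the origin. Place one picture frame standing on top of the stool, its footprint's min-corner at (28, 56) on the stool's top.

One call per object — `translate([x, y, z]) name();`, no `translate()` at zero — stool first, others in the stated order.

stool();
translate([28, 56, 427]) picture_frame();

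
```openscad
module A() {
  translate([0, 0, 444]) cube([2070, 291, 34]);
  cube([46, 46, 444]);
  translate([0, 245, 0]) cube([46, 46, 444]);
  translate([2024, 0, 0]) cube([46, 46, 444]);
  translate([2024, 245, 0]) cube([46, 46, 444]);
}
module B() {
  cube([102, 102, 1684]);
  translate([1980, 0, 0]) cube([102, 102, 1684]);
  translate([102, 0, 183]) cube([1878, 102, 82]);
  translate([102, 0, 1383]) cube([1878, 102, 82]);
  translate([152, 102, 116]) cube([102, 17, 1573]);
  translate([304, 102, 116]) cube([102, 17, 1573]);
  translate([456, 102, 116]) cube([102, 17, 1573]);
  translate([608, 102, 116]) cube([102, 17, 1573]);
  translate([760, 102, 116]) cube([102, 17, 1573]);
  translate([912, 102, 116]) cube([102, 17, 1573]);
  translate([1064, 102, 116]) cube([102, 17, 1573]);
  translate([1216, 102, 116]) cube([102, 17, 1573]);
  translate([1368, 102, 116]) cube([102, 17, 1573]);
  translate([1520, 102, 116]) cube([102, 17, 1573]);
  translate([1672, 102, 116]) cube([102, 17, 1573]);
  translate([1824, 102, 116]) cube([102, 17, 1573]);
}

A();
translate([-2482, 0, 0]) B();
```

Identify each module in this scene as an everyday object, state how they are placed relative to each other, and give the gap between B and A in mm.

A is a bench. B is a fence section. The fence section is on the floor beside the bench on its −x side. The gap between the fence section and the bench is 400 mm.

The fence section's nearest face is 400 mm from the bench's −x face.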